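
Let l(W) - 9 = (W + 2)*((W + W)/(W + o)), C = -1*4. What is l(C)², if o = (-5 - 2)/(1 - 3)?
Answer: 529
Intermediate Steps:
o = 7/2 (o = -7/(-2) = -7*(-½) = 7/2 ≈ 3.5000)
C = -4
l(W) = 9 + 2*W*(2 + W)/(7/2 + W) (l(W) = 9 + (W + 2)*((W + W)/(W + 7/2)) = 9 + (2 + W)*((2*W)/(7/2 + W)) = 9 + (2 + W)*(2*W/(7/2 + W)) = 9 + 2*W*(2 + W)/(7/2 + W))
l(C)² = ((63 + 4*(-4)² + 26*(-4))/(7 + 2*(-4)))² = ((63 + 4*16 - 104)/(7 - 8))² = ((63 + 64 - 104)/(-1))² = (-1*23)² = (-23)² = 529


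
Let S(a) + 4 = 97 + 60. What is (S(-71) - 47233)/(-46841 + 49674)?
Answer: -47080/2833 ≈ -16.618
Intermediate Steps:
S(a) = 153 (S(a) = -4 + (97 + 60) = -4 + 157 = 153)
(S(-71) - 47233)/(-46841 + 49674) = (153 - 47233)/(-46841 + 49674) = -47080/2833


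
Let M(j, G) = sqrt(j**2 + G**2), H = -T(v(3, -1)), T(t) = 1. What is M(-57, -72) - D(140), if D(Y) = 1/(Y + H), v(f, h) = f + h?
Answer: -1/139 + 3*sqrt(937) ≈ 91.824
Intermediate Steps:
H = -1 (H = -1*1 = -1)
D(Y) = 1/(-1 + Y) (D(Y) = 1/(Y - 1) = 1/(-1 + Y))
M(j, G) = sqrt(G**2 + j**2)
M(-57, -72) - D(140) = sqrt((-72)**2 + (-57)**2) - 1/(-1 + 140) = sqrt(5184 + 3249) - 1/139 = sqrt(8433) - 1*1/139 = 3*sqrt(937) - 1/139 = -1/139 + 3*sqrt(937)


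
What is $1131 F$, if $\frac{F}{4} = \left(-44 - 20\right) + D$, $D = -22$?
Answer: $-389064$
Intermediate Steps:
$F = -344$ ($F = 4 \left(\left(-44 - 20\right) - 22\right) = 4 \left(-64 - 22\right) = 4 \left(-86\right) = -344$)
$1131 F = 1131 \left(-344\right) = -389064$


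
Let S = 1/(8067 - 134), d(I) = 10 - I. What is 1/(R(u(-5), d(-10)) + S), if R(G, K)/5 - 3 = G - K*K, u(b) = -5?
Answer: -7933/15945329 ≈ -0.00049751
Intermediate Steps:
R(G, K) = 15 - 5*K² + 5*G (R(G, K) = 15 + 5*(G - K*K) = 15 + 5*(G - K²) = 15 + (-5*K² + 5*G) = 15 - 5*K² + 5*G)
S = 1/7933 ≈ 0.00012606
1/(R(u(-5), d(-10)) + S) = 1/((15 - 5*(10 - 1*(-10))² + 5*(-5)) + 1/7933) = 1/((15 - 5*(10 + 10)² - 25) + 1/7933) = 1/((15 - 5*20² - 25) + 1/7933) = 1/((15 - 5*400 - 25) + 1/7933) = 1/((15 - 2000 - 25) + 1/7933) = 1/(-2010 + 1/7933) = 1/(-15945329/7933) = -7933/15945329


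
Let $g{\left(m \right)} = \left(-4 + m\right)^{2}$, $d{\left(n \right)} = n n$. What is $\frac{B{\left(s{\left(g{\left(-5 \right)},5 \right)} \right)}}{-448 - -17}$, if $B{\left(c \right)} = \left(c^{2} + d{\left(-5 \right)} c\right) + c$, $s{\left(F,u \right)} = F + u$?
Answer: $- \frac{9632}{431} \approx -22.348$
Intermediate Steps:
$d{\left(n \right)} = n^{2}$
$B{\left(c \right)} = c^{2} + 26 c$ ($B{\left(c \right)} = \left(c^{2} + \left(-5\right)^{2} c\right) + c = \left(c^{2} + 25 c\right) + c = c^{2} + 26 c$)
$\frac{B{\left(s{\left(g{\left(-5 \right)},5 \right)} \right)}}{-448 - -17} = \frac{\left(\left(-4 - 5\right)^{2} + 5\right) \left(26 + \left(\left(-4 - 5\right)^{2} + 5\right)\right)}{-448 - -17} = \frac{\left(\left(-9\right)^{2} + 5\right) \left(26 + \left(\left(-9\right)^{2} + 5\right)\right)}{-448 + 17} = \frac{\left(81 + 5\right) \left(26 + \left(81 + 5\right)\right)}{-431} = 86 \left(26 + 86\right) \left(- \frac{1}{431}\right) = 86 \cdot 112 \left(- \frac{1}{431}\right) = 9632 \left(- \frac{1}{431}\right) = - \frac{9632}{431}$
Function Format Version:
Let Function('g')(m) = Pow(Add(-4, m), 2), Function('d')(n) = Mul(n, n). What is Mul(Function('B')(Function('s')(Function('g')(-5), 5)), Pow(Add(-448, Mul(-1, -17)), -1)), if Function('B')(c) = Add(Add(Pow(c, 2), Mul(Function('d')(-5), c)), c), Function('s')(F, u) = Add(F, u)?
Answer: Rational(-9632, 431) ≈ -22.348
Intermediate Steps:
Function('d')(n) = Pow(n, 2)
Function('B')(c) = Add(Pow(c, 2), Mul(26, c)) (Function('B')(c) = Add(Add(Pow(c, 2), Mul(Pow(-5, 2), c)), c) = Add(Add(Pow(c, 2), Mul(25, c)), c) = Add(Pow(c, 2), Mul(26, c)))
Mul(Function('B')(Function('s')(Function('g')(-5), 5)), Pow(Add(-448, Mul(-1, -17)), -1)) = Mul(Mul(Add(Pow(Add(-4, -5), 2), 5), Add(26, Add(Pow(Add(-4, -5), 2), 5))), Pow(Add(-448, Mul(-1, -17)), -1)) = Mul(Mul(Add(Pow(-9, 2), 5), Add(26, Add(Pow(-9, 2), 5))), Pow(Add(-448, 17), -1)) = Mul(Mul(Add(81, 5), Add(26, Add(81, 5))), Pow(-431, -1)) = Mul(Mul(86, Add(26, 86)), Rational(-1, 431)) = Mul(Mul(86, 112), Rational(-1, 431)) = Mul(9632, Rational(-1, 431)) = Rational(-9632, 431)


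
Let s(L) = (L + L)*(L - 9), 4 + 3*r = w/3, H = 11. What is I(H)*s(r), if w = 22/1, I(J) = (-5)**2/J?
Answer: -35500/891 ≈ -39.843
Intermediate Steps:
I(J) = 25/J
w = 22 (w = 22*1 = 22)
r = 10/9 (r = -4/3 + (22/3)/3 = -4/3 + (22*(1/3))/3 = -4/3 + (1/3)*(22/3) = -4/3 + 22/9 = 10/9 ≈ 1.1111)
s(L) = 2*L*(-9 + L) (s(L) = (2*L)*(-9 + L) = 2*L*(-9 + L))
I(H)*s(r) = (25/11)*(2*(10/9)*(-9 + 10/9)) = (25*(1/11))*(2*(10/9)*(-71/9)) = (25/11)*(-1420/81) = -35500/891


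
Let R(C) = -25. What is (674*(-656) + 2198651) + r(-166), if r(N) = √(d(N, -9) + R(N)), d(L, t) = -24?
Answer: 1756507 + 7*I ≈ 1.7565e+6 + 7.0*I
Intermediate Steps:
r(N) = 7*I (r(N) = √(-24 - 25) = √(-49) = 7*I)
(674*(-656) + 2198651) + r(-166) = (674*(-656) + 2198651) + 7*I = (-442144 + 2198651) + 7*I = 1756507 + 7*I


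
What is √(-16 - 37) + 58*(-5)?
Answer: -290 + I*√53 ≈ -290.0 + 7.2801*I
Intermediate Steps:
√(-16 - 37) + 58*(-5) = √(-53) - 290 = I*√53 - 290 = -290 + I*√53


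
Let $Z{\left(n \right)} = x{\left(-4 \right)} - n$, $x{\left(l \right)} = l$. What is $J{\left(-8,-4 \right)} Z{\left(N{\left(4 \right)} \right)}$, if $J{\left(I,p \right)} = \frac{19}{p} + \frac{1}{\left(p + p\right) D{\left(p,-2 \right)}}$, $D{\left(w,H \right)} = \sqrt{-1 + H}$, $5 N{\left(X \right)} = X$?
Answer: $\frac{114}{5} - \frac{i \sqrt{3}}{5} \approx 22.8 - 0.34641 i$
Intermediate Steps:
$N{\left(X \right)} = \frac{X}{5}$
$Z{\left(n \right)} = -4 - n$
$J{\left(I,p \right)} = \frac{19}{p} - \frac{i \sqrt{3}}{6 p}$ ($J{\left(I,p \right)} = \frac{19}{p} + \frac{1}{\left(p + p\right) \sqrt{-1 - 2}} = \frac{19}{p} + \frac{1}{2 p \sqrt{-3}} = \frac{19}{p} + \frac{\frac{1}{2} \frac{1}{p}}{i \sqrt{3}} = \frac{19}{p} + \frac{1}{2 p} \left(- \frac{i \sqrt{3}}{3}\right) = \frac{19}{p} - \frac{i \sqrt{3}}{6 p}$)
$J{\left(-8,-4 \right)} Z{\left(N{\left(4 \right)} \right)} = \frac{114 - i \sqrt{3}}{6 \left(-4\right)} \left(-4 - \frac{1}{5} \cdot 4\right) = \frac{1}{6} \left(- \frac{1}{4}\right) \left(114 - i \sqrt{3}\right) \left(-4 - \frac{4}{5}\right) = \left(- \frac{19}{4} + \frac{i \sqrt{3}}{24}\right) \left(-4 - \frac{4}{5}\right) = \left(- \frac{19}{4} + \frac{i \sqrt{3}}{24}\right) \left(- \frac{24}{5}\right) = \frac{114}{5} - \frac{i \sqrt{3}}{5}$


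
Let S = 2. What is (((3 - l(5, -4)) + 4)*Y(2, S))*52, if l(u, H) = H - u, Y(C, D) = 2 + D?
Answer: 3328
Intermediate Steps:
(((3 - l(5, -4)) + 4)*Y(2, S))*52 = (((3 - (-4 - 1*5)) + 4)*(2 + 2))*52 = (((3 - (-4 - 5)) + 4)*4)*52 = (((3 - 1*(-9)) + 4)*4)*52 = (((3 + 9) + 4)*4)*52 = ((12 + 4)*4)*52 = (16*4)*52 = 64*52 = 3328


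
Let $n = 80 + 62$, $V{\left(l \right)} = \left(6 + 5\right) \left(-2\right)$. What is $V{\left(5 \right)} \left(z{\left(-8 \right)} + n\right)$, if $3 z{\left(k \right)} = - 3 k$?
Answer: $-3300$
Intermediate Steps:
$V{\left(l \right)} = -22$ ($V{\left(l \right)} = 11 \left(-2\right) = -22$)
$n = 142$
$z{\left(k \right)} = - k$ ($z{\left(k \right)} = \frac{\left(-3\right) k}{3} = - k$)
$V{\left(5 \right)} \left(z{\left(-8 \right)} + n\right) = - 22 \left(\left(-1\right) \left(-8\right) + 142\right) = - 22 \left(8 + 142\right) = \left(-22\right) 150 = -3300$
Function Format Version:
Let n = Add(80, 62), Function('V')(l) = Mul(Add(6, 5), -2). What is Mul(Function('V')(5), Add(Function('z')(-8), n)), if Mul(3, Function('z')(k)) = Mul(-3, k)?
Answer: -3300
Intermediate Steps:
Function('V')(l) = -22 (Function('V')(l) = Mul(11, -2) = -22)
n = 142
Function('z')(k) = Mul(-1, k) (Function('z')(k) = Mul(Rational(1, 3), Mul(-3, k)) = Mul(-1, k))
Mul(Function('V')(5), Add(Function('z')(-8), n)) = Mul(-22, Add(Mul(-1, -8), 142)) = Mul(-22, Add(8, 142)) = Mul(-22, 150) = -3300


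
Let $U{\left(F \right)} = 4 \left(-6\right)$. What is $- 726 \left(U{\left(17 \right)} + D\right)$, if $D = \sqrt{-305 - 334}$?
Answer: $17424 - 2178 i \sqrt{71} \approx 17424.0 - 18352.0 i$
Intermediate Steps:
$U{\left(F \right)} = -24$
$D = 3 i \sqrt{71}$ ($D = \sqrt{-639} = 3 i \sqrt{71} \approx 25.278 i$)
$- 726 \left(U{\left(17 \right)} + D\right) = - 726 \left(-24 + 3 i \sqrt{71}\right) = 17424 - 2178 i \sqrt{71}$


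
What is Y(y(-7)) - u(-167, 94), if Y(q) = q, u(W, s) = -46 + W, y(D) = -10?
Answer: 203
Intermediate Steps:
Y(y(-7)) - u(-167, 94) = -10 - (-46 - 167) = -10 - 1*(-213) = -10 + 213 = 203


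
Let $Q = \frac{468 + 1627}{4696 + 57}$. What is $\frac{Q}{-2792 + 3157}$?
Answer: $\frac{419}{346969} \approx 0.0012076$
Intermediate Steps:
$Q = \frac{2095}{4753} \approx 0.44077$
$\frac{Q}{-2792 + 3157} = \frac{2095}{4753 \left(-2792 + 3157\right)} = \frac{2095}{4753 \cdot 365} = \frac{2095}{4753} \cdot \frac{1}{365} = \frac{419}{346969}$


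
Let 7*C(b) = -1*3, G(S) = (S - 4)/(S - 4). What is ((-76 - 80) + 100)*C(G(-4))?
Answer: 24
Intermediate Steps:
G(S) = 1 (G(S) = (-4 + S)/(-4 + S) = 1)
C(b) = -3/7 (C(b) = (-1*3)/7 = (⅐)*(-3) = -3/7)
((-76 - 80) + 100)*C(G(-4)) = ((-76 - 80) + 100)*(-3/7) = (-156 + 100)*(-3/7) = -56*(-3/7) = 24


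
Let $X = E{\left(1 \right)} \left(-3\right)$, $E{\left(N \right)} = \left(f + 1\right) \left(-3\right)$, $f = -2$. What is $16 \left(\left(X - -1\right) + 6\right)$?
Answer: $-32$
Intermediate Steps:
$E{\left(N \right)} = 3$ ($E{\left(N \right)} = \left(-2 + 1\right) \left(-3\right) = \left(-1\right) \left(-3\right) = 3$)
$X = -9$ ($X = 3 \left(-3\right) = -9$)
$16 \left(\left(X - -1\right) + 6\right) = 16 \left(\left(-9 - -1\right) + 6\right) = 16 \left(\left(-9 + 1\right) + 6\right) = 16 \left(-8 + 6\right) = 16 \left(-2\right) = -32$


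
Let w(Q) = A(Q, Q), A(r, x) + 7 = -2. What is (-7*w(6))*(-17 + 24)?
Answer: 441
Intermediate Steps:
A(r, x) = -9 (A(r, x) = -7 - 2 = -9)
w(Q) = -9
(-7*w(6))*(-17 + 24) = (-7*(-9))*(-17 + 24) = 63*7 = 441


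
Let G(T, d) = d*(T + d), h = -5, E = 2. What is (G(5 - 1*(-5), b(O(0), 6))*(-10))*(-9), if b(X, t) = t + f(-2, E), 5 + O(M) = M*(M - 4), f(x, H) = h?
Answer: 990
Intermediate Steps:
f(x, H) = -5
O(M) = -5 + M*(-4 + M) (O(M) = -5 + M*(M - 4) = -5 + M*(-4 + M))
b(X, t) = -5 + t (b(X, t) = t - 5 = -5 + t)
(G(5 - 1*(-5), b(O(0), 6))*(-10))*(-9) = (((-5 + 6)*((5 - 1*(-5)) + (-5 + 6)))*(-10))*(-9) = ((1*((5 + 5) + 1))*(-10))*(-9) = ((1*(10 + 1))*(-10))*(-9) = ((1*11)*(-10))*(-9) = (11*(-10))*(-9) = -110*(-9) = 990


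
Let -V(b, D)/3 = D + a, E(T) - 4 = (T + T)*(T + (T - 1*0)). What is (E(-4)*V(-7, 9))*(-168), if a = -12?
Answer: -102816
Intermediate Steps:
E(T) = 4 + 4*T² (E(T) = 4 + (T + T)*(T + (T - 1*0)) = 4 + (2*T)*(T + (T + 0)) = 4 + (2*T)*(T + T) = 4 + (2*T)*(2*T) = 4 + 4*T²)
V(b, D) = 36 - 3*D (V(b, D) = -3*(D - 12) = -3*(-12 + D) = 36 - 3*D)
(E(-4)*V(-7, 9))*(-168) = ((4 + 4*(-4)²)*(36 - 3*9))*(-168) = ((4 + 4*16)*(36 - 27))*(-168) = ((4 + 64)*9)*(-168) = (68*9)*(-168) = 612*(-168) = -102816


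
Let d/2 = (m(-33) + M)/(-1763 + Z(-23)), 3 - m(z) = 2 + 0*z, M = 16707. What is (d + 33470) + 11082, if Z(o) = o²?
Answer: 27471876/617 ≈ 44525.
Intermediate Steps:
m(z) = 1 (m(z) = 3 - (2 + 0*z) = 3 - (2 + 0) = 3 - 1*2 = 3 - 2 = 1)
d = -16708/617 (d = 2*((1 + 16707)/(-1763 + (-23)²)) = 2*(16708/(-1763 + 529)) = 2*(16708/(-1234)) = 2*(16708*(-1/1234)) = 2*(-8354/617) = -16708/617 ≈ -27.079)
(d + 33470) + 11082 = (-16708/617 + 33470) + 11082 = 20634282/617 + 11082 = 27471876/617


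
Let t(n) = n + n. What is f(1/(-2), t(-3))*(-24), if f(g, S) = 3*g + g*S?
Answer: -36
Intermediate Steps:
t(n) = 2*n
f(g, S) = 3*g + S*g
f(1/(-2), t(-3))*(-24) = ((1/(-2))*(3 + 2*(-3)))*(-24) = ((1*(-½))*(3 - 6))*(-24) = -½*(-3)*(-24) = (3/2)*(-24) = -36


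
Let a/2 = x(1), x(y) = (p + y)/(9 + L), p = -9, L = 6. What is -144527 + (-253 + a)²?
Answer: -17994854/225 ≈ -79977.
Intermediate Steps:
x(y) = -⅗ + y/15 (x(y) = (-9 + y)/(9 + 6) = (-9 + y)/15 = (-9 + y)*(1/15) = -⅗ + y/15)
a = -16/15 (a = 2*(-⅗ + (1/15)*1) = 2*(-⅗ + 1/15) = 2*(-8/15) = -16/15 ≈ -1.0667)
-144527 + (-253 + a)² = -144527 + (-253 - 16/15)² = -144527 + (-3811/15)² = -144527 + 14523721/225 = -17994854/225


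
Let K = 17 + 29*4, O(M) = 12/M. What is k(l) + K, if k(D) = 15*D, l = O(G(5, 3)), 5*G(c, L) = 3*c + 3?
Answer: 183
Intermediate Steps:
G(c, L) = 3/5 + 3*c/5 (G(c, L) = (3*c + 3)/5 = (3 + 3*c)/5 = 3/5 + 3*c/5)
K = 133 (K = 17 + 116 = 133)
l = 10/3 (l = 12/(3/5 + (3/5)*5) = 12/(3/5 + 3) = 12/(18/5) = 12*(5/18) = 10/3 ≈ 3.3333)
k(l) + K = 15*(10/3) + 133 = 50 + 133 = 183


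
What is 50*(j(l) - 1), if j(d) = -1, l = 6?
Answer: -100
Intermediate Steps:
50*(j(l) - 1) = 50*(-1 - 1) = 50*(-2) = -100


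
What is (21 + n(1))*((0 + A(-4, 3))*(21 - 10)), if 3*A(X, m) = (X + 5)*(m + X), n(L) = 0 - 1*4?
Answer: -187/3 ≈ -62.333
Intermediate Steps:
n(L) = -4 (n(L) = 0 - 4 = -4)
A(X, m) = (5 + X)*(X + m)/3 (A(X, m) = ((X + 5)*(m + X))/3 = ((5 + X)*(X + m))/3 = (5 + X)*(X + m)/3)
(21 + n(1))*((0 + A(-4, 3))*(21 - 10)) = (21 - 4)*((0 + ((⅓)*(-4)² + (5/3)*(-4) + (5/3)*3 + (⅓)*(-4)*3))*(21 - 10)) = 17*((0 + ((⅓)*16 - 20/3 + 5 - 4))*11) = 17*((0 + (16/3 - 20/3 + 5 - 4))*11) = 17*((0 - ⅓)*11) = 17*(-⅓*11) = 17*(-11/3) = -187/3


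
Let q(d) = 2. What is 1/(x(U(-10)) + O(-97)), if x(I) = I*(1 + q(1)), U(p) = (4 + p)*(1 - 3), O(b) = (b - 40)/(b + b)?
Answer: 194/7121 ≈ 0.027243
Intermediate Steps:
O(b) = (-40 + b)/(2*b) (O(b) = (-40 + b)/((2*b)) = (-40 + b)*(1/(2*b)) = (-40 + b)/(2*b))
U(p) = -8 - 2*p (U(p) = (4 + p)*(-2) = -8 - 2*p)
x(I) = 3*I (x(I) = I*(1 + 2) = I*3 = 3*I)
1/(x(U(-10)) + O(-97)) = 1/(3*(-8 - 2*(-10)) + (1/2)*(-40 - 97)/(-97)) = 1/(3*(-8 + 20) + (1/2)*(-1/97)*(-137)) = 1/(3*12 + 137/194) = 1/(36 + 137/194) = 1/(7121/194) = 194/7121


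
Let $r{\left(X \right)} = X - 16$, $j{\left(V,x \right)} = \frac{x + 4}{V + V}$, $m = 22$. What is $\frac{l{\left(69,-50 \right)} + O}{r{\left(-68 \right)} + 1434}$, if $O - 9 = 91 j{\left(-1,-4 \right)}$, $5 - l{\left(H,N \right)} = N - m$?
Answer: $\frac{43}{675} \approx 0.063704$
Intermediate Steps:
$l{\left(H,N \right)} = 27 - N$ ($l{\left(H,N \right)} = 5 - \left(N - 22\right) = 5 - \left(-22 + N\right) = 27 - N$)
$j{\left(V,x \right)} = \frac{4 + x}{2 V}$
$r{\left(X \right)} = -16 + X$ ($r{\left(X \right)} = X - 16 = -16 + X$)
$O = 9$ ($O = 9 + 91 \frac{4 - 4}{2 \left(-1\right)} = 9 + 91 \cdot \frac{1}{2} \left(-1\right) 0 = 9 + 91 \cdot 0 = 9 + 0 = 9$)
$\frac{l{\left(69,-50 \right)} + O}{r{\left(-68 \right)} + 1434} = \frac{\left(27 - -50\right) + 9}{\left(-16 - 68\right) + 1434} = \frac{\left(27 + 50\right) + 9}{-84 + 1434} = \frac{77 + 9}{1350} = 86 \cdot \frac{1}{1350} = \frac{43}{675}$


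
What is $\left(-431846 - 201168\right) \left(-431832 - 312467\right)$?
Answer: $471151687186$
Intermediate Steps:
$\left(-431846 - 201168\right) \left(-431832 - 312467\right) = \left(-633014\right) \left(-744299\right) = 471151687186$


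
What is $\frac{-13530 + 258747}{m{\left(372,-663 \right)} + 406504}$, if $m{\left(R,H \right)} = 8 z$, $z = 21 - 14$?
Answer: $\frac{11677}{19360} \approx 0.60315$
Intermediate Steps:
$z = 7$ ($z = 21 - 14 = 7$)
$m{\left(R,H \right)} = 56$ ($m{\left(R,H \right)} = 8 \cdot 7 = 56$)
$\frac{-13530 + 258747}{m{\left(372,-663 \right)} + 406504} = \frac{-13530 + 258747}{56 + 406504} = \frac{245217}{406560} = 245217 \cdot \frac{1}{406560} = \frac{11677}{19360}$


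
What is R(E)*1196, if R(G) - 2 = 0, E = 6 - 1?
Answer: 2392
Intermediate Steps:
E = 5
R(G) = 2 (R(G) = 2 + 0 = 2)
R(E)*1196 = 2*1196 = 2392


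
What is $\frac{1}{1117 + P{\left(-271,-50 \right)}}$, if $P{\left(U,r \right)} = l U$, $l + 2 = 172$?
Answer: $- \frac{1}{44953} \approx -2.2245 \cdot 10^{-5}$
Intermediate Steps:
$l = 170$ ($l = -2 + 172 = 170$)
$P{\left(U,r \right)} = 170 U$
$\frac{1}{1117 + P{\left(-271,-50 \right)}} = \frac{1}{1117 + 170 \left(-271\right)} = \frac{1}{1117 - 46070} = \frac{1}{-44953} = - \frac{1}{44953}$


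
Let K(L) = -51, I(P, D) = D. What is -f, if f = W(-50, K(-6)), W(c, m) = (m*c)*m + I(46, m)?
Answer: 130101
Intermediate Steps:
W(c, m) = m + c*m**2 (W(c, m) = (m*c)*m + m = (c*m)*m + m = c*m**2 + m = m + c*m**2)
f = -130101 (f = -51*(1 - 50*(-51)) = -51*(1 + 2550) = -51*2551 = -130101)
-f = -1*(-130101) = 130101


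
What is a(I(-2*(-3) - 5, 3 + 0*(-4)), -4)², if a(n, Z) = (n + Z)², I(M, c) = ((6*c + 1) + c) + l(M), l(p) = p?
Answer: 130321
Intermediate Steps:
I(M, c) = 1 + M + 7*c (I(M, c) = ((6*c + 1) + c) + M = ((1 + 6*c) + c) + M = (1 + 7*c) + M = 1 + M + 7*c)
a(n, Z) = (Z + n)²
a(I(-2*(-3) - 5, 3 + 0*(-4)), -4)² = ((-4 + (1 + (-2*(-3) - 5) + 7*(3 + 0*(-4))))²)² = ((-4 + (1 + (6 - 5) + 7*(3 + 0)))²)² = ((-4 + (1 + 1 + 7*3))²)² = ((-4 + (1 + 1 + 21))²)² = ((-4 + 23)²)² = (19²)² = 361² = 130321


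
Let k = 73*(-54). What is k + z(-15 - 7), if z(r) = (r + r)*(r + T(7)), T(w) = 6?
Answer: -3238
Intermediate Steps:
k = -3942
z(r) = 2*r*(6 + r) (z(r) = (r + r)*(r + 6) = (2*r)*(6 + r) = 2*r*(6 + r))
k + z(-15 - 7) = -3942 + 2*(-15 - 7)*(6 + (-15 - 7)) = -3942 + 2*(-22)*(6 - 22) = -3942 + 2*(-22)*(-16) = -3942 + 704 = -3238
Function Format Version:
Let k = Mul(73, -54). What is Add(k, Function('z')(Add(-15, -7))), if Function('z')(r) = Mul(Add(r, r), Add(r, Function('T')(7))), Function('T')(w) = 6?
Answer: -3238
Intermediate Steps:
k = -3942
Function('z')(r) = Mul(2, r, Add(6, r)) (Function('z')(r) = Mul(Add(r, r), Add(r, 6)) = Mul(Mul(2, r), Add(6, r)) = Mul(2, r, Add(6, r)))
Add(k, Function('z')(Add(-15, -7))) = Add(-3942, Mul(2, Add(-15, -7), Add(6, Add(-15, -7)))) = Add(-3942, Mul(2, -22, Add(6, -22))) = Add(-3942, Mul(2, -22, -16)) = Add(-3942, 704) = -3238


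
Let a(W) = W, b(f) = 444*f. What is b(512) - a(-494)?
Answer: 227822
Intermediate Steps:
b(512) - a(-494) = 444*512 - 1*(-494) = 227328 + 494 = 227822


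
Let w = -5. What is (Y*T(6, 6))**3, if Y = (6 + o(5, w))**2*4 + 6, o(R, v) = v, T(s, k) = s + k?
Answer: 1728000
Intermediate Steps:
T(s, k) = k + s
Y = 10 (Y = (6 - 5)**2*4 + 6 = 1**2*4 + 6 = 1*4 + 6 = 4 + 6 = 10)
(Y*T(6, 6))**3 = (10*(6 + 6))**3 = (10*12)**3 = 120**3 = 1728000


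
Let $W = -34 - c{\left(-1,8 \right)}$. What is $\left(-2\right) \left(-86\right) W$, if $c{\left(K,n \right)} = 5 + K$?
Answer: $-6536$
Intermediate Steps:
$W = -38$ ($W = -34 - \left(5 - 1\right) = -34 - 4 = -38$)
$\left(-2\right) \left(-86\right) W = \left(-2\right) \left(-86\right) \left(-38\right) = 172 \left(-38\right) = -6536$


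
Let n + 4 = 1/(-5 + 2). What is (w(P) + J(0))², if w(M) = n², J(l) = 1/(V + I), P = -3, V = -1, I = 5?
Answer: 469225/1296 ≈ 362.06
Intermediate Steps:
J(l) = ¼ (J(l) = 1/(-1 + 5) = 1/4 = ¼)
n = -13/3 (n = -4 + 1/(-5 + 2) = -4 + 1/(-3) = -4 - ⅓ = -13/3 ≈ -4.3333)
w(M) = 169/9 (w(M) = (-13/3)² = 169/9)
(w(P) + J(0))² = (169/9 + ¼)² = (685/36)² = 469225/1296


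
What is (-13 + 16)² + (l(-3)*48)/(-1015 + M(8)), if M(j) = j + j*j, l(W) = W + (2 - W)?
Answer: 8391/943 ≈ 8.8982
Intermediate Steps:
l(W) = 2
M(j) = j + j²
(-13 + 16)² + (l(-3)*48)/(-1015 + M(8)) = (-13 + 16)² + (2*48)/(-1015 + 8*(1 + 8)) = 3² + 96/(-1015 + 8*9) = 9 + 96/(-1015 + 72) = 9 + 96/(-943) = 9 - 1/943*96 = 9 - 96/943 = 8391/943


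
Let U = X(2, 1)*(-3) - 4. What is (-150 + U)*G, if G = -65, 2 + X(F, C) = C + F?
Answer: 10205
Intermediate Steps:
X(F, C) = -2 + C + F (X(F, C) = -2 + (C + F) = -2 + C + F)
U = -7 (U = (-2 + 1 + 2)*(-3) - 4 = 1*(-3) - 4 = -3 - 4 = -7)
(-150 + U)*G = (-150 - 7)*(-65) = -157*(-65) = 10205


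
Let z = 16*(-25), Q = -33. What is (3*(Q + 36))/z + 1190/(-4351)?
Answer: -515159/1740400 ≈ -0.29600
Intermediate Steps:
z = -400
(3*(Q + 36))/z + 1190/(-4351) = (3*(-33 + 36))/(-400) + 1190/(-4351) = (3*3)*(-1/400) + 1190*(-1/4351) = 9*(-1/400) - 1190/4351 = -9/400 - 1190/4351 = -515159/1740400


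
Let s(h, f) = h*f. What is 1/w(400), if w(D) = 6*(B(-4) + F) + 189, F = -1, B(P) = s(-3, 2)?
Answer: 1/147 ≈ 0.0068027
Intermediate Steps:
s(h, f) = f*h
B(P) = -6 (B(P) = 2*(-3) = -6)
w(D) = 147 (w(D) = 6*(-6 - 1) + 189 = 6*(-7) + 189 = -42 + 189 = 147)
1/w(400) = 1/147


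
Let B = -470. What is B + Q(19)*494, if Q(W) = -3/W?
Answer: -548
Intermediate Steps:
B + Q(19)*494 = -470 - 3/19*494 = -470 - 78 = -548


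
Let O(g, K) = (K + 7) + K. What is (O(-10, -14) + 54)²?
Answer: 1089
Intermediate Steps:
O(g, K) = 7 + 2*K (O(g, K) = (7 + K) + K = 7 + 2*K)
(O(-10, -14) + 54)² = ((7 + 2*(-14)) + 54)² = ((7 - 28) + 54)² = (-21 + 54)² = 33² = 1089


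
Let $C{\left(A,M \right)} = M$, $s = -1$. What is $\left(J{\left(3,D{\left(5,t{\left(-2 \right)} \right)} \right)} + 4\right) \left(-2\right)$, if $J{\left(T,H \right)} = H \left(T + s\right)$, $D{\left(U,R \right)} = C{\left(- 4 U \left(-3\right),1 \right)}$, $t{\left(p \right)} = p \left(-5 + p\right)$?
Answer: $-12$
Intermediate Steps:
$D{\left(U,R \right)} = 1$
$J{\left(T,H \right)} = H \left(-1 + T\right)$ ($J{\left(T,H \right)} = H \left(T - 1\right) = H \left(-1 + T\right)$)
$\left(J{\left(3,D{\left(5,t{\left(-2 \right)} \right)} \right)} + 4\right) \left(-2\right) = \left(1 \left(-1 + 3\right) + 4\right) \left(-2\right) = \left(1 \cdot 2 + 4\right) \left(-2\right) = \left(2 + 4\right) \left(-2\right) = 6 \left(-2\right) = -12$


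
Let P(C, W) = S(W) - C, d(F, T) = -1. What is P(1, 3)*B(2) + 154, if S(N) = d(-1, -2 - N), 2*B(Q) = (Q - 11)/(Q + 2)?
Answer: 625/4 ≈ 156.25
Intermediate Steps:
B(Q) = (-11 + Q)/(2*(2 + Q)) (B(Q) = ((Q - 11)/(Q + 2))/2 = ((-11 + Q)/(2 + Q))/2 = (-11 + Q)/(2*(2 + Q)))
S(N) = -1
P(C, W) = -1 - C
P(1, 3)*B(2) + 154 = (-1 - 1*1)*((-11 + 2)/(2*(2 + 2))) + 154 = (-1 - 1)*((½)*(-9)/4) + 154 = -(-9)/4 + 154 = -2*(-9/8) + 154 = 9/4 + 154 = 625/4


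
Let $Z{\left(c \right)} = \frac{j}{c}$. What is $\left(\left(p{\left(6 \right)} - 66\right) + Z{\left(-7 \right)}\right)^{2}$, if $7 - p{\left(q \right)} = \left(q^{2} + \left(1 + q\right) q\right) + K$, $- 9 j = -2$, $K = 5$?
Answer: $\frac{80066704}{3969} \approx 20173.0$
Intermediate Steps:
$j = \frac{2}{9}$ ($j = \left(- \frac{1}{9}\right) \left(-2\right) = \frac{2}{9} \approx 0.22222$)
$p{\left(q \right)} = 2 - q^{2} - q \left(1 + q\right)$ ($p{\left(q \right)} = 7 - \left(\left(q^{2} + \left(1 + q\right) q\right) + 5\right) = 7 - \left(\left(q^{2} + q \left(1 + q\right)\right) + 5\right) = 7 - \left(5 + q^{2} + q \left(1 + q\right)\right) = 2 - q^{2} - q \left(1 + q\right)$)
$Z{\left(c \right)} = \frac{2}{9 c}$
$\left(\left(p{\left(6 \right)} - 66\right) + Z{\left(-7 \right)}\right)^{2} = \left(\left(\left(2 - 6 - 2 \cdot 6^{2}\right) - 66\right) + \frac{2}{9 \left(-7\right)}\right)^{2} = \left(\left(\left(2 - 6 - 72\right) - 66\right) + \frac{2}{9} \left(- \frac{1}{7}\right)\right)^{2} = \left(\left(\left(2 - 6 - 72\right) - 66\right) - \frac{2}{63}\right)^{2} = \left(\left(-76 - 66\right) - \frac{2}{63}\right)^{2} = \left(-142 - \frac{2}{63}\right)^{2} = \left(- \frac{8948}{63}\right)^{2} = \frac{80066704}{3969}$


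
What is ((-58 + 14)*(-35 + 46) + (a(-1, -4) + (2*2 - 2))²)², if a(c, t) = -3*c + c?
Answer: 219024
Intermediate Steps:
a(c, t) = -2*c
((-58 + 14)*(-35 + 46) + (a(-1, -4) + (2*2 - 2))²)² = ((-58 + 14)*(-35 + 46) + (-2*(-1) + (2*2 - 2))²)² = (-44*11 + (2 + (4 - 2))²)² = (-484 + (2 + 2)²)² = (-484 + 4²)² = (-484 + 16)² = (-468)² = 219024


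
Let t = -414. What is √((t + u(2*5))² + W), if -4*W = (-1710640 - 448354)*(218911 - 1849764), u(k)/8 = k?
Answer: I*√3521001395658/2 ≈ 9.3822e+5*I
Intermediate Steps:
u(k) = 8*k
W = -1760500920941/2 (W = -(-1710640 - 448354)*(218911 - 1849764)/4 = -(-1079497)*(-1630853)/2 = -¼*3521001841882 = -1760500920941/2 ≈ -8.8025e+11)
√((t + u(2*5))² + W) = √((-414 + 8*(2*5))² - 1760500920941/2) = √((-414 + 8*10)² - 1760500920941/2) = √((-414 + 80)² - 1760500920941/2) = √((-334)² - 1760500920941/2) = √(111556 - 1760500920941/2) = √(-1760500697829/2) = I*√3521001395658/2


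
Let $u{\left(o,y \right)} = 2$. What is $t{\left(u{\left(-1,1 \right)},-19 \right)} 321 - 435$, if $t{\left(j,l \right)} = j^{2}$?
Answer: $849$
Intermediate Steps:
$t{\left(u{\left(-1,1 \right)},-19 \right)} 321 - 435 = 2^{2} \cdot 321 - 435 = 4 \cdot 321 - 435 = 1284 - 435 = 849$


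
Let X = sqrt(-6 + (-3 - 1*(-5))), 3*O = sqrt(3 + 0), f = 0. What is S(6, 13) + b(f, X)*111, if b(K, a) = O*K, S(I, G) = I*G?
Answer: 78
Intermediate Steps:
O = sqrt(3)/3 (O = sqrt(3 + 0)/3 = sqrt(3)/3 ≈ 0.57735)
S(I, G) = G*I
X = 2*I (X = sqrt(-6 + (-3 + 5)) = sqrt(-6 + 2) = sqrt(-4) = 2*I ≈ 2.0*I)
b(K, a) = K*sqrt(3)/3 (b(K, a) = (sqrt(3)/3)*K = K*sqrt(3)/3)
S(6, 13) + b(f, X)*111 = 13*6 + ((1/3)*0*sqrt(3))*111 = 78 + 0*111 = 78 + 0 = 78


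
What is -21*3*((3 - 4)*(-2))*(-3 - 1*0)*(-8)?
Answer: -3024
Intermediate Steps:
-21*3*((3 - 4)*(-2))*(-3 - 1*0)*(-8) = -21*3*(-1*(-2))*(-3 + 0)*(-8) = -21*3*2*(-3)*(-8) = -126*(-3)*(-8) = -21*(-18)*(-8) = 378*(-8) = -3024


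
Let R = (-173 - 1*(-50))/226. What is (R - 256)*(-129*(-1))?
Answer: -7479291/226 ≈ -33094.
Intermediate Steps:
R = -123/226 (R = (-173 + 50)*(1/226) = -123*1/226 = -123/226 ≈ -0.54425)
(R - 256)*(-129*(-1)) = (-123/226 - 256)*(-129*(-1)) = -57979/226*129 = -7479291/226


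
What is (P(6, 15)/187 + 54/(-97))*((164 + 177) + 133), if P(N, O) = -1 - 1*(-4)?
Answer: -4648518/18139 ≈ -256.27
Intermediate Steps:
P(N, O) = 3 (P(N, O) = -1 + 4 = 3)
(P(6, 15)/187 + 54/(-97))*((164 + 177) + 133) = (3/187 + 54/(-97))*((164 + 177) + 133) = (3*(1/187) + 54*(-1/97))*(341 + 133) = (3/187 - 54/97)*474 = -9807/18139*474 = -4648518/18139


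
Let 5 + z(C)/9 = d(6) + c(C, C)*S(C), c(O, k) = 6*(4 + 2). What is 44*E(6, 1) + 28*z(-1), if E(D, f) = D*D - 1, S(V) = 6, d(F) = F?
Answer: 56224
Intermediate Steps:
c(O, k) = 36 (c(O, k) = 6*6 = 36)
E(D, f) = -1 + D**2 (E(D, f) = D**2 - 1 = -1 + D**2)
z(C) = 1953 (z(C) = -45 + 9*(6 + 36*6) = -45 + 9*(6 + 216) = -45 + 9*222 = -45 + 1998 = 1953)
44*E(6, 1) + 28*z(-1) = 44*(-1 + 6**2) + 28*1953 = 44*(-1 + 36) + 54684 = 44*35 + 54684 = 1540 + 54684 = 56224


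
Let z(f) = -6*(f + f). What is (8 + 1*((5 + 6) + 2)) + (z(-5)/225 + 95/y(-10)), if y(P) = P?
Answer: 353/30 ≈ 11.767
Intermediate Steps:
z(f) = -12*f
(8 + 1*((5 + 6) + 2)) + (z(-5)/225 + 95/y(-10)) = (8 + 1*((5 + 6) + 2)) + (-12*(-5)/225 + 95/(-10)) = (8 + 1*(11 + 2)) + (60*(1/225) + 95*(-⅒)) = (8 + 1*13) + (4/15 - 19/2) = (8 + 13) - 277/30 = 21 - 277/30 = 353/30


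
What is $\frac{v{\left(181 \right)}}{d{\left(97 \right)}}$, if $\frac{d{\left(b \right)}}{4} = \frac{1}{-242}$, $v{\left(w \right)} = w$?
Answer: $- \frac{21901}{2} \approx -10951.0$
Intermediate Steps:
$d{\left(b \right)} = - \frac{2}{121}$ ($d{\left(b \right)} = \frac{4}{-242} = 4 \left(- \frac{1}{242}\right) = - \frac{2}{121}$)
$\frac{v{\left(181 \right)}}{d{\left(97 \right)}} = \frac{181}{- \frac{2}{121}} = 181 \left(- \frac{121}{2}\right) = - \frac{21901}{2}$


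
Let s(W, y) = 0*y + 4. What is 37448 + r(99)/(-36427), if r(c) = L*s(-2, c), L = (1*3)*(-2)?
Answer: 1364118320/36427 ≈ 37448.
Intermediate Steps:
L = -6 (L = 3*(-2) = -6)
s(W, y) = 4 (s(W, y) = 0 + 4 = 4)
r(c) = -24 (r(c) = -6*4 = -24)
37448 + r(99)/(-36427) = 37448 - 24/(-36427) = 37448 - 24*(-1/36427) = 37448 + 24/36427 = 1364118320/36427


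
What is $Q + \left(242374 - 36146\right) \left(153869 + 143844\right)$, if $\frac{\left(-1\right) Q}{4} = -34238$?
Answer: $61396893516$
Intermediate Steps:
$Q = 136952$ ($Q = \left(-4\right) \left(-34238\right) = 136952$)
$Q + \left(242374 - 36146\right) \left(153869 + 143844\right) = 136952 + \left(242374 - 36146\right) \left(153869 + 143844\right) = 136952 + 206228 \cdot 297713 = 136952 + 61396756564 = 61396893516$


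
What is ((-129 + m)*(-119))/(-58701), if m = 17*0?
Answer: -301/1151 ≈ -0.26151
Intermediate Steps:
m = 0
((-129 + m)*(-119))/(-58701) = ((-129 + 0)*(-119))/(-58701) = -129*(-119)*(-1/58701) = 15351*(-1/58701) = -301/1151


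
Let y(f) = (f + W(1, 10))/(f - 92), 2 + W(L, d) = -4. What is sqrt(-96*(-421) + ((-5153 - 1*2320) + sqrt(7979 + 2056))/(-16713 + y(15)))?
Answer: sqrt(7437243063983190 - 33030690*sqrt(1115))/428970 ≈ 201.04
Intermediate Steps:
W(L, d) = -6 (W(L, d) = -2 - 4 = -6)
y(f) = (-6 + f)/(-92 + f) (y(f) = (f - 6)/(f - 92) = (-6 + f)/(-92 + f))
sqrt(-96*(-421) + ((-5153 - 1*2320) + sqrt(7979 + 2056))/(-16713 + y(15))) = sqrt(-96*(-421) + ((-5153 - 1*2320) + sqrt(7979 + 2056))/(-16713 + (-6 + 15)/(-92 + 15))) = sqrt(40416 + ((-5153 - 2320) + sqrt(10035))/(-16713 + 9/(-77))) = sqrt(40416 + (-7473 + 3*sqrt(1115))/(-16713 - 1/77*9)) = sqrt(40416 + (-7473 + 3*sqrt(1115))/(-16713 - 9/77)) = sqrt(40416 + (-7473 + 3*sqrt(1115))/(-1286910/77)) = sqrt(40416 + (-7473 + 3*sqrt(1115))*(-77/1286910)) = sqrt(40416 + (191807/428970 - 77*sqrt(1115)/428970)) = sqrt(17337443327/428970 - 77*sqrt(1115)/428970)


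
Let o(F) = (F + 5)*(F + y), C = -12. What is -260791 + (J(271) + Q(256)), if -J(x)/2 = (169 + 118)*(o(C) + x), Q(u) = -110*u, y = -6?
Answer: -516829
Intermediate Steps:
o(F) = (-6 + F)*(5 + F) (o(F) = (F + 5)*(F - 6) = (5 + F)*(-6 + F) = (-6 + F)*(5 + F))
J(x) = -72324 - 574*x (J(x) = -2*(169 + 118)*((-30 + (-12)² - 1*(-12)) + x) = -574*((-30 + 144 + 12) + x) = -574*(126 + x) = -2*(36162 + 287*x) = -72324 - 574*x)
-260791 + (J(271) + Q(256)) = -260791 + ((-72324 - 574*271) - 110*256) = -260791 + ((-72324 - 155554) - 28160) = -260791 + (-227878 - 28160) = -260791 - 256038 = -516829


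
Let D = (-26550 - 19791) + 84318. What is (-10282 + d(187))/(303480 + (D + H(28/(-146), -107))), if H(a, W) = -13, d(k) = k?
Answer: -10095/341444 ≈ -0.029566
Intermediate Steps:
D = 37977 (D = -46341 + 84318 = 37977)
(-10282 + d(187))/(303480 + (D + H(28/(-146), -107))) = (-10282 + 187)/(303480 + (37977 - 13)) = -10095/(303480 + 37964) = -10095/341444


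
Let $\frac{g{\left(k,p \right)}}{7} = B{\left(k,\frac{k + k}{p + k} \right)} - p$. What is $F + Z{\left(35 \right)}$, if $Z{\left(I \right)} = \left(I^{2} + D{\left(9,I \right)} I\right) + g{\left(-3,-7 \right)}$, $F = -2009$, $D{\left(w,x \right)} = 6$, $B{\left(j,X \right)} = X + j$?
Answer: $- \frac{2709}{5} \approx -541.8$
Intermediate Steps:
$g{\left(k,p \right)} = - 7 p + 7 k + \frac{14 k}{k + p}$ ($g{\left(k,p \right)} = 7 \left(\left(\frac{k + k}{p + k} + k\right) - p\right) = 7 \left(\left(\frac{2 k}{k + p} + k\right) - p\right) = 7 \left(\left(k + \frac{2 k}{k + p}\right) - p\right) = 7 \left(k - p + \frac{2 k}{k + p}\right) = - 7 p + 7 k + \frac{14 k}{k + p}$)
$Z{\left(I \right)} = \frac{161}{5} + I^{2} + 6 I$ ($Z{\left(I \right)} = \left(I^{2} + 6 I\right) + \frac{7 \left(\left(-3\right)^{2} - \left(-7\right)^{2} + 2 \left(-3\right)\right)}{-3 - 7} = \left(I^{2} + 6 I\right) + \frac{7 \left(9 - 49 - 6\right)}{-10} = \left(I^{2} + 6 I\right) + 7 \left(- \frac{1}{10}\right) \left(9 - 49 - 6\right) = \left(I^{2} + 6 I\right) + 7 \left(- \frac{1}{10}\right) \left(-46\right) = \left(I^{2} + 6 I\right) + \frac{161}{5} = \frac{161}{5} + I^{2} + 6 I$)
$F + Z{\left(35 \right)} = -2009 + \left(\frac{161}{5} + 35^{2} + 6 \cdot 35\right) = -2009 + \left(\frac{161}{5} + 1225 + 210\right) = -2009 + \frac{7336}{5} = - \frac{2709}{5}$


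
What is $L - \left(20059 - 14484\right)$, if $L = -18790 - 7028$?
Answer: $-31393$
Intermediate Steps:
$L = -25818$ ($L = -18790 - 7028 = -25818$)
$L - \left(20059 - 14484\right) = -25818 - \left(20059 - 14484\right) = -25818 - 5575 = -31393$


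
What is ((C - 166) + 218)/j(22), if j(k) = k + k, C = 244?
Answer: 74/11 ≈ 6.7273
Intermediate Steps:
j(k) = 2*k
((C - 166) + 218)/j(22) = ((244 - 166) + 218)/((2*22)) = (78 + 218)/44 = 296*(1/44) = 74/11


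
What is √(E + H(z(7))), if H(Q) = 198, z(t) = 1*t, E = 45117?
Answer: 3*√5035 ≈ 212.87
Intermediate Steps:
z(t) = t
√(E + H(z(7))) = √(45117 + 198) = √45315 = 3*√5035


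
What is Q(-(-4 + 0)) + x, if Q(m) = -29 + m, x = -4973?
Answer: -4998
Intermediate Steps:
Q(-(-4 + 0)) + x = (-29 - (-4 + 0)) - 4973 = (-29 - 1*(-4)) - 4973 = (-29 + 4) - 4973 = -25 - 4973 = -4998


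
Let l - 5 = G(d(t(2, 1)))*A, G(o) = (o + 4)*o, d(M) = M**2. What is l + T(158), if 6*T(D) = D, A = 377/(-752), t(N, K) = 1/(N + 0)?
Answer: 1111781/36096 ≈ 30.801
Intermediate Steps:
t(N, K) = 1/N
A = -377/752 (A = 377*(-1/752) = -377/752 ≈ -0.50133)
T(D) = D/6
G(o) = o*(4 + o) (G(o) = (4 + o)*o = o*(4 + o))
l = 53751/12032 (l = 5 + ((1/2)**2*(4 + (1/2)**2))*(-377/752) = 5 + ((4 + 1/4)/4)*(-377/752) = 5 + ((1/4)*(17/4))*(-377/752) = 5 + (17/16)*(-377/752) = 5 - 6409/12032 = 53751/12032 ≈ 4.4673)
l + T(158) = 53751/12032 + (1/6)*158 = 53751/12032 + 79/3 = 1111781/36096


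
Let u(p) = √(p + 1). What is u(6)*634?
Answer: 634*√7 ≈ 1677.4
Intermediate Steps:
u(p) = √(1 + p)
u(6)*634 = √(1 + 6)*634 = √7*634 = 634*√7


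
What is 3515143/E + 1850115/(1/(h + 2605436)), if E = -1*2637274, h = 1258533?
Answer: 18853310103605343047/2637274 ≈ 7.1488e+12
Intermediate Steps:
E = -2637274
3515143/E + 1850115/(1/(h + 2605436)) = 3515143/(-2637274) + 1850115/(1/(1258533 + 2605436)) = 3515143*(-1/2637274) + 1850115/(1/3863969) = -3515143/2637274 + 1850115/(1/3863969) = -3515143/2637274 + 1850115*3863969 = -3515143/2637274 + 7148787006435 = 18853310103605343047/2637274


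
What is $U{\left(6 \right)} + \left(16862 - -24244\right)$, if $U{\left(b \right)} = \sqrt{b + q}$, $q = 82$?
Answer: $41106 + 2 \sqrt{22} \approx 41115.0$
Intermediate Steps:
$U{\left(b \right)} = \sqrt{82 + b}$ ($U{\left(b \right)} = \sqrt{b + 82} = \sqrt{82 + b}$)
$U{\left(6 \right)} + \left(16862 - -24244\right) = \sqrt{82 + 6} + \left(16862 - -24244\right) = \sqrt{88} + \left(16862 + 24244\right) = 2 \sqrt{22} + 41106 = 41106 + 2 \sqrt{22}$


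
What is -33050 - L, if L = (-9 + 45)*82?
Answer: -36002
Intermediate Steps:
L = 2952 (L = 36*82 = 2952)
-33050 - L = -33050 - 1*2952 = -33050 - 2952 = -36002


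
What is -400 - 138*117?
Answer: -16546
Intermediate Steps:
-400 - 138*117 = -400 - 16146 = -16546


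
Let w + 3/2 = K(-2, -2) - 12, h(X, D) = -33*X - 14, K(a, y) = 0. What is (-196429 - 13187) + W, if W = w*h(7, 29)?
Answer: -412617/2 ≈ -2.0631e+5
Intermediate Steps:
h(X, D) = -14 - 33*X
w = -27/2 (w = -3/2 + (0 - 12) = -3/2 - 12 = -27/2 ≈ -13.500)
W = 6615/2 (W = -27*(-14 - 33*7)/2 = -27*(-14 - 231)/2 = -27/2*(-245) = 6615/2 ≈ 3307.5)
(-196429 - 13187) + W = (-196429 - 13187) + 6615/2 = -209616 + 6615/2 = -412617/2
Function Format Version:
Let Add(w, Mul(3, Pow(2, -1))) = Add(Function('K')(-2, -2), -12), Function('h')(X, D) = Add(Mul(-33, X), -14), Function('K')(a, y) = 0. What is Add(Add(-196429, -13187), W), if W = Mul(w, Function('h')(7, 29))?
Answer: Rational(-412617, 2) ≈ -2.0631e+5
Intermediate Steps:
Function('h')(X, D) = Add(-14, Mul(-33, X))
w = Rational(-27, 2) (w = Add(Rational(-3, 2), Add(0, -12)) = Add(Rational(-3, 2), -12) = Rational(-27, 2) ≈ -13.500)
W = Rational(6615, 2) (W = Mul(Rational(-27, 2), Add(-14, Mul(-33, 7))) = Mul(Rational(-27, 2), Add(-14, -231)) = Mul(Rational(-27, 2), -245) = Rational(6615, 2) ≈ 3307.5)
Add(Add(-196429, -13187), W) = Add(Add(-196429, -13187), Rational(6615, 2)) = Add(-209616, Rational(6615, 2)) = Rational(-412617, 2)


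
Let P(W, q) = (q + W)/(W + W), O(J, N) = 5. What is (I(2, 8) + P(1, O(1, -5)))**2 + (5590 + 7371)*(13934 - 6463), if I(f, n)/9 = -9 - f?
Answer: 96840847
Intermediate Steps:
P(W, q) = (W + q)/(2*W) (P(W, q) = (W + q)/((2*W)) = (W + q)*(1/(2*W)) = (W + q)/(2*W))
I(f, n) = -81 - 9*f (I(f, n) = 9*(-9 - f) = -81 - 9*f)
(I(2, 8) + P(1, O(1, -5)))**2 + (5590 + 7371)*(13934 - 6463) = ((-81 - 9*2) + (1/2)*(1 + 5)/1)**2 + (5590 + 7371)*(13934 - 6463) = ((-81 - 18) + (1/2)*1*6)**2 + 12961*7471 = (-99 + 3)**2 + 96831631 = (-96)**2 + 96831631 = 9216 + 96831631 = 96840847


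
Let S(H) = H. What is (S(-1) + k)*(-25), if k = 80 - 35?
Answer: -1100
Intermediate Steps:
k = 45
(S(-1) + k)*(-25) = (-1 + 45)*(-25) = 44*(-25) = -1100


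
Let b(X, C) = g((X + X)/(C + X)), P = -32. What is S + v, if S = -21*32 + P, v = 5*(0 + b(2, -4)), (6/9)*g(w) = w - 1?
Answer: -1453/2 ≈ -726.50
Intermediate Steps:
g(w) = -3/2 + 3*w/2 (g(w) = 3*(w - 1)/2 = 3*(-1 + w)/2 = -3/2 + 3*w/2)
b(X, C) = -3/2 + 3*X/(C + X) (b(X, C) = -3/2 + 3*((X + X)/(C + X))/2 = -3/2 + 3*((2*X)/(C + X))/2 = -3/2 + 3*(2*X/(C + X))/2 = -3/2 + 3*X/(C + X))
v = -45/2 (v = 5*(0 + 3*(2 - 1*(-4))/(2*(-4 + 2))) = 5*(0 + (3/2)*(2 + 4)/(-2)) = 5*(0 + (3/2)*(-1/2)*6) = 5*(0 - 9/2) = 5*(-9/2) = -45/2 ≈ -22.500)
S = -704 (S = -21*32 - 32 = -672 - 32 = -704)
S + v = -704 - 45/2 = -1453/2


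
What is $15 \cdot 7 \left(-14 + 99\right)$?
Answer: $8925$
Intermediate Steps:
$15 \cdot 7 \left(-14 + 99\right) = 105 \cdot 85 = 8925$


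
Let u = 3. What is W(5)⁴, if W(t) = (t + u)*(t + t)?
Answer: 40960000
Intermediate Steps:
W(t) = 2*t*(3 + t) (W(t) = (t + 3)*(t + t) = (3 + t)*(2*t) = 2*t*(3 + t))
W(5)⁴ = (2*5*(3 + 5))⁴ = (2*5*8)⁴ = 80⁴ = 40960000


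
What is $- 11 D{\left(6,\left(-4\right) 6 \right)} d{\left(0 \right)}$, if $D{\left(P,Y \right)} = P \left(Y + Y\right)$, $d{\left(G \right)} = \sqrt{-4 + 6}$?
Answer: $3168 \sqrt{2} \approx 4480.2$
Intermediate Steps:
$d{\left(G \right)} = \sqrt{2}$
$D{\left(P,Y \right)} = 2 P Y$ ($D{\left(P,Y \right)} = P 2 Y = 2 P Y$)
$- 11 D{\left(6,\left(-4\right) 6 \right)} d{\left(0 \right)} = - 11 \cdot 2 \cdot 6 \left(\left(-4\right) 6\right) \sqrt{2} = - 11 \cdot 2 \cdot 6 \left(-24\right) \sqrt{2} = \left(-11\right) \left(-288\right) \sqrt{2} = 3168 \sqrt{2}$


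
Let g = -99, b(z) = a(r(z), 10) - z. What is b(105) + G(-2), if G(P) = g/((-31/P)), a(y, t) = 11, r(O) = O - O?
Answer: -3112/31 ≈ -100.39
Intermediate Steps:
r(O) = 0
b(z) = 11 - z
G(P) = 99*P/31 (G(P) = -99*(-P/31) = -(-99)*P/31 = 99*P/31)
b(105) + G(-2) = (11 - 1*105) + (99/31)*(-2) = (11 - 105) - 198/31 = -94 - 198/31 = -3112/31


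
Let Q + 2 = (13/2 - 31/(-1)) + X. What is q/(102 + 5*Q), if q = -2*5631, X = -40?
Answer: -7508/53 ≈ -141.66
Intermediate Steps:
Q = -9/2 (Q = -2 + ((13/2 - 31/(-1)) - 40) = -2 + ((13*(½) - 31*(-1)) - 40) = -2 + ((13/2 + 31) - 40) = -2 + (75/2 - 40) = -2 - 5/2 = -9/2 ≈ -4.5000)
q = -11262
q/(102 + 5*Q) = -11262/(102 + 5*(-9/2)) = -11262/(102 - 45/2) = -11262/159/2 = -11262*2/159 = -7508/53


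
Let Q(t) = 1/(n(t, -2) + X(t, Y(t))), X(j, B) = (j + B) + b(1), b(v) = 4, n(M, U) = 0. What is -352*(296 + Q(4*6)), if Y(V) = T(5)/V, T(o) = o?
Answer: -70546432/677 ≈ -1.0420e+5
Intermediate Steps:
Y(V) = 5/V
X(j, B) = 4 + B + j (X(j, B) = (j + B) + 4 = (B + j) + 4 = 4 + B + j)
Q(t) = 1/(4 + t + 5/t) (Q(t) = 1/(0 + (4 + 5/t + t)) = 1/(0 + (4 + t + 5/t)) = 1/(4 + t + 5/t))
-352*(296 + Q(4*6)) = -352*(296 + (4*6)/(5 + (4*6)*(4 + 4*6))) = -352*(296 + 24/(5 + 24*(4 + 24))) = -352*(296 + 24/(5 + 24*28)) = -352*(296 + 24/(5 + 672)) = -352*(296 + 24/677) = -352*200416/677 = -70546432/677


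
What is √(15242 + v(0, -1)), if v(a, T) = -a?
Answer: √15242 ≈ 123.46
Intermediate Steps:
√(15242 + v(0, -1)) = √(15242 - 1*0) = √(15242 + 0) = √15242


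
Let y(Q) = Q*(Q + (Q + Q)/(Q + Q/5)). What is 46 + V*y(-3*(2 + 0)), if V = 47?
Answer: 1268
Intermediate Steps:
y(Q) = Q*(5/3 + Q) (y(Q) = Q*(Q + (2*Q)/(Q + Q*(1/5))) = Q*(Q + (2*Q)/(Q + Q/5)) = Q*(Q + (2*Q)/((6*Q/5))) = Q*(Q + (2*Q)*(5/(6*Q))) = Q*(Q + 5/3) = Q*(5/3 + Q))
46 + V*y(-3*(2 + 0)) = 46 + 47*((-3*(2 + 0))*(5 + 3*(-3*(2 + 0)))/3) = 46 + 47*((-3*2)*(5 + 3*(-3*2))/3) = 46 + 47*((1/3)*(-6)*(5 + 3*(-6))) = 46 + 47*((1/3)*(-6)*(5 - 18)) = 46 + 47*((1/3)*(-6)*(-13)) = 46 + 47*26 = 46 + 1222 = 1268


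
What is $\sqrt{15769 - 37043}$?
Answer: $i \sqrt{21274} \approx 145.86 i$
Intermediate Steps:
$\sqrt{15769 - 37043} = \sqrt{-21274} = i \sqrt{21274}$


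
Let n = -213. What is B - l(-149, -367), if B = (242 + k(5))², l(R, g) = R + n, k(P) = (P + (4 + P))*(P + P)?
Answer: 146286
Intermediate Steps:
k(P) = 2*P*(4 + 2*P) (k(P) = (4 + 2*P)*(2*P) = 2*P*(4 + 2*P))
l(R, g) = -213 + R (l(R, g) = R - 213 = -213 + R)
B = 145924 (B = (242 + 4*5*(2 + 5))² = (242 + 4*5*7)² = (242 + 140)² = 382² = 145924)
B - l(-149, -367) = 145924 - (-213 - 149) = 145924 - 1*(-362) = 145924 + 362 = 146286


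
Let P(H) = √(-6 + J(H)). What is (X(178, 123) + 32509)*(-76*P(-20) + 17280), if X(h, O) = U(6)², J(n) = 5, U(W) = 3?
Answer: 561911040 - 2471368*I ≈ 5.6191e+8 - 2.4714e+6*I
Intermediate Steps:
X(h, O) = 9 (X(h, O) = 3² = 9)
P(H) = I (P(H) = √(-6 + 5) = √(-1) = I)
(X(178, 123) + 32509)*(-76*P(-20) + 17280) = (9 + 32509)*(-76*I + 17280) = 32518*(17280 - 76*I) = 561911040 - 2471368*I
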